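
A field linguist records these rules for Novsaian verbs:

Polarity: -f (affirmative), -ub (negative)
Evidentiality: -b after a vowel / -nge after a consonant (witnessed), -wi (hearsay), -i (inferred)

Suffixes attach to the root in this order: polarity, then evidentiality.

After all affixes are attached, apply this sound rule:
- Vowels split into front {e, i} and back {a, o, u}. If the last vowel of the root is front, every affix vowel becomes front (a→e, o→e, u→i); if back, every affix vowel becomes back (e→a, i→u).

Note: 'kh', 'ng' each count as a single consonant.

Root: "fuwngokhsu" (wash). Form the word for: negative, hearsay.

Attach polarity negative -ub → fuwngokhsuub.
Attach evidentiality hearsay -wi → fuwngokhsuubwi.
Apply vowel harmony: fuwngokhsuubwi → fuwngokhsuubwu.

fuwngokhsuubwu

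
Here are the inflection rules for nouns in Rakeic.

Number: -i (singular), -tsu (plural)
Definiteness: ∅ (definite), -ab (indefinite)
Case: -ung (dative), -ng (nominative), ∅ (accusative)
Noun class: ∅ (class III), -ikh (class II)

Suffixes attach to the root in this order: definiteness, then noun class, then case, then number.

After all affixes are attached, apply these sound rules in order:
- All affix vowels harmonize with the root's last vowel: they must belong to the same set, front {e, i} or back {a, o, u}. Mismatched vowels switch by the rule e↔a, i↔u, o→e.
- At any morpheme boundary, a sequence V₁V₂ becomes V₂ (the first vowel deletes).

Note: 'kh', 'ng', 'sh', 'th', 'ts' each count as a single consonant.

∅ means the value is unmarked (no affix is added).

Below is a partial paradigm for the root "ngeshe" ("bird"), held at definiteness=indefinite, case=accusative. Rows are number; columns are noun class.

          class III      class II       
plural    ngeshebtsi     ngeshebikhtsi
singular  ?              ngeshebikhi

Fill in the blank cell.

ngeshebi

Attach definiteness indefinite -ab → ngesheab.
noun class = class III: zero marking, form stays ngesheab.
case = accusative: zero marking, form stays ngesheab.
Attach number singular -i → ngesheabi.
Apply vowel harmony: ngesheabi → ngesheebi.
Apply vowel deletion: ngesheebi → ngeshebi.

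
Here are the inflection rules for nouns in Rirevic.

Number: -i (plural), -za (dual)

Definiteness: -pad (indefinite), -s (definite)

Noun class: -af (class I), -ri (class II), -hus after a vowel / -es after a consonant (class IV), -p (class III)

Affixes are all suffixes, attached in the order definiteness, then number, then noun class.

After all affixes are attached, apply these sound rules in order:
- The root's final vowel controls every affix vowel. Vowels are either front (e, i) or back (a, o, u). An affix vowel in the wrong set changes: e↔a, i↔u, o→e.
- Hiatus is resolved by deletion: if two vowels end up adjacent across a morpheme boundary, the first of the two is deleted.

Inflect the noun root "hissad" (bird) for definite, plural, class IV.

hissadsuhus

Attach definiteness definite -s → hissads.
Attach number plural -i → hissadsi.
Attach noun class class IV -hus (after vowel 'i') → hissadsihus.
Apply vowel harmony: hissadsihus → hissadsuhus.
Vowel deletion: no change.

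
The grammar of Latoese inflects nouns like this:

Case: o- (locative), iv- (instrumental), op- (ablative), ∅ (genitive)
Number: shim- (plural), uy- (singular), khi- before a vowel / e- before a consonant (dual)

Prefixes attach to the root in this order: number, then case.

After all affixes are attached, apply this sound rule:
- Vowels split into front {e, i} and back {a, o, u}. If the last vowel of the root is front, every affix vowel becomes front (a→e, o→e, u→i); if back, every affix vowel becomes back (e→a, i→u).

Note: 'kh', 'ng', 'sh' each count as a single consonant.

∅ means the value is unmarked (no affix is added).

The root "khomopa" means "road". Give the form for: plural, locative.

Attach number plural shim- → shimkhomopa.
Attach case locative o- → oshimkhomopa.
Apply vowel harmony: oshimkhomopa → oshumkhomopa.

oshumkhomopa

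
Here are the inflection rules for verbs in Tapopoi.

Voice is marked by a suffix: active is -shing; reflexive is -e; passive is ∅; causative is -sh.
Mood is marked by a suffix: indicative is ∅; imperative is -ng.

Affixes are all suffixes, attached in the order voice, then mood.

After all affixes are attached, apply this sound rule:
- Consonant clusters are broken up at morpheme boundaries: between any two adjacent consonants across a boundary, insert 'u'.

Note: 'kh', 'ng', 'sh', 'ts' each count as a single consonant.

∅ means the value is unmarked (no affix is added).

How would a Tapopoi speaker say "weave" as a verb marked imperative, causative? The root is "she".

sheshung

Attach voice causative -sh → shesh.
Attach mood imperative -ng → sheshng.
Apply epenthesis: sheshng → sheshung.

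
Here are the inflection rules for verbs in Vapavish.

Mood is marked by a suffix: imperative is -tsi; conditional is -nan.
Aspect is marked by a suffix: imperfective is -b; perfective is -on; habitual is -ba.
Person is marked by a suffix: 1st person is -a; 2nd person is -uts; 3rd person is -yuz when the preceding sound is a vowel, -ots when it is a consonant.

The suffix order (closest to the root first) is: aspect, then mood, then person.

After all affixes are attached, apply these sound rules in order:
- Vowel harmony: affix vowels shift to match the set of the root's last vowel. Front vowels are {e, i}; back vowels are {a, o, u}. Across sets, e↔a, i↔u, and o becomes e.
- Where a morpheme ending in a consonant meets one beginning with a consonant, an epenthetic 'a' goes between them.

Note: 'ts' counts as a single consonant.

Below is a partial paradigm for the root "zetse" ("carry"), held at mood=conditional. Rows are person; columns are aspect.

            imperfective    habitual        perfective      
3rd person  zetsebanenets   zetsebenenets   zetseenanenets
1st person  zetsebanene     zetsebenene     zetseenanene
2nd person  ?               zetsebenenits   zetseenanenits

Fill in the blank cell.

Attach aspect imperfective -b → zetseb.
Attach mood conditional -nan → zetsebnan.
Attach person 2nd person -uts → zetsebnanuts.
Apply vowel harmony: zetsebnanuts → zetsebnenits.
Apply epenthesis: zetsebnenits → zetsebanenits.

zetsebanenits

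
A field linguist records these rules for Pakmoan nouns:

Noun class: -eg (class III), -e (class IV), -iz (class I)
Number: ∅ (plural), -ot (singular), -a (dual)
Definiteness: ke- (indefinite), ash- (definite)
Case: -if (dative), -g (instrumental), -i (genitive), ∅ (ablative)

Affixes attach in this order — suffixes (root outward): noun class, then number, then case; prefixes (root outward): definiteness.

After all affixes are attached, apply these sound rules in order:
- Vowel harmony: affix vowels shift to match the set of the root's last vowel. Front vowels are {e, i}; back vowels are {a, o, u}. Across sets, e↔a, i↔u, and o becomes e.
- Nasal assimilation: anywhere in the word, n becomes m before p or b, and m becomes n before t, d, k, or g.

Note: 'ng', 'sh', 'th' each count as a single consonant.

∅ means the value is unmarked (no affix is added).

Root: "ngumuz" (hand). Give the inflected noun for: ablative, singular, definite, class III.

Attach definiteness definite ash- → ashngumuz.
Attach noun class class III -eg → ashngumuzeg.
Attach number singular -ot → ashngumuzegot.
case = ablative: zero marking, form stays ashngumuzegot.
Apply vowel harmony: ashngumuzegot → ashngumuzagot.
Nasal assimilation: no change.

ashngumuzagot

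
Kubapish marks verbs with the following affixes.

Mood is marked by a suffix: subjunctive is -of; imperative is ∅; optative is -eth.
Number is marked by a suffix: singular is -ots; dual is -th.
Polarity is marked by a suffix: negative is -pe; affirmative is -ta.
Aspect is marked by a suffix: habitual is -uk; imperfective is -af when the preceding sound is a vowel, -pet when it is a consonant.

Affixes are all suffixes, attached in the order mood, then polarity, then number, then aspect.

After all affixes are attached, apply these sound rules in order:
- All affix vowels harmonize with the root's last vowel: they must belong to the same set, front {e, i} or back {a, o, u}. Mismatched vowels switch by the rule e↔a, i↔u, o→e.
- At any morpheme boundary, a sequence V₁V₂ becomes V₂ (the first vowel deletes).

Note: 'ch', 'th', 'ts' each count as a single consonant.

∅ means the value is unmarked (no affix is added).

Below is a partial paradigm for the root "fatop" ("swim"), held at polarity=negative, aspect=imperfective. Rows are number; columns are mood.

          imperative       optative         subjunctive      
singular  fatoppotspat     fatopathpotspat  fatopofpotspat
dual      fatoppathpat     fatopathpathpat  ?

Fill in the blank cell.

Attach mood subjunctive -of → fatopof.
Attach polarity negative -pe → fatopofpe.
Attach number dual -th → fatopofpeth.
Attach aspect imperfective -pet (after consonant 'th') → fatopofpethpet.
Apply vowel harmony: fatopofpethpet → fatopofpathpat.
Vowel deletion: no change.

fatopofpathpat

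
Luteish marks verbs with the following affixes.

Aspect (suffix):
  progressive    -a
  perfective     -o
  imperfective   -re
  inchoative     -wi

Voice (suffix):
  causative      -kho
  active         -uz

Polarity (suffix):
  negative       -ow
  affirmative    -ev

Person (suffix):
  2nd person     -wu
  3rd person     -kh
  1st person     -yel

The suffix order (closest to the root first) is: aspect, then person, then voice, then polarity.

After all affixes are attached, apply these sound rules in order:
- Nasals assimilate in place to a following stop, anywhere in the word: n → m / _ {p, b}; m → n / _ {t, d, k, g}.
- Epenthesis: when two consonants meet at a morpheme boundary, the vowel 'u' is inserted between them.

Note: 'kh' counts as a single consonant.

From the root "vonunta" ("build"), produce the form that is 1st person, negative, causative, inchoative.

Attach aspect inchoative -wi → vonuntawi.
Attach person 1st person -yel → vonuntawiyel.
Attach voice causative -kho → vonuntawiyelkho.
Attach polarity negative -ow → vonuntawiyelkhoow.
Nasal assimilation: no change.
Apply epenthesis: vonuntawiyelkhoow → vonuntawiyelukhoow.

vonuntawiyelukhoow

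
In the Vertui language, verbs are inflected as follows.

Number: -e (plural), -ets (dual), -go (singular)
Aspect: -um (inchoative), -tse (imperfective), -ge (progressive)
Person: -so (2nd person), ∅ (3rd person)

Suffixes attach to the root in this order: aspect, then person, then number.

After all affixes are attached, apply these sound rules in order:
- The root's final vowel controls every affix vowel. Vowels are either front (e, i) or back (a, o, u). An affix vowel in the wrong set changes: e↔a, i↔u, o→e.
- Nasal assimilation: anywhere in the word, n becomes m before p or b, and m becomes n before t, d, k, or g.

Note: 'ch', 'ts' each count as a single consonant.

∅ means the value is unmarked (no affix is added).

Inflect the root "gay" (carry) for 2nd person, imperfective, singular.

Attach aspect imperfective -tse → gaytse.
Attach person 2nd person -so → gaytseso.
Attach number singular -go → gaytsesogo.
Apply vowel harmony: gaytsesogo → gaytsasogo.
Nasal assimilation: no change.

gaytsasogo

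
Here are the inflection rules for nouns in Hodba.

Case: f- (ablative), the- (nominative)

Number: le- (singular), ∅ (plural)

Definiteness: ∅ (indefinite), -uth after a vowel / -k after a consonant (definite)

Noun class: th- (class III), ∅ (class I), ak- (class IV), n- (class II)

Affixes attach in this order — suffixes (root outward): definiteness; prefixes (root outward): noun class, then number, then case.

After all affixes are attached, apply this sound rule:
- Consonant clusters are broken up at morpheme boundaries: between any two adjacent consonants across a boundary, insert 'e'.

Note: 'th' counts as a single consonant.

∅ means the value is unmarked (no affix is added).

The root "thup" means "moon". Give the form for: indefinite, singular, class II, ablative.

felenethup

Attach noun class class II n- → nthup.
definiteness = indefinite: zero marking, form stays nthup.
Attach number singular le- → lenthup.
Attach case ablative f- → flenthup.
Apply epenthesis: flenthup → felenethup.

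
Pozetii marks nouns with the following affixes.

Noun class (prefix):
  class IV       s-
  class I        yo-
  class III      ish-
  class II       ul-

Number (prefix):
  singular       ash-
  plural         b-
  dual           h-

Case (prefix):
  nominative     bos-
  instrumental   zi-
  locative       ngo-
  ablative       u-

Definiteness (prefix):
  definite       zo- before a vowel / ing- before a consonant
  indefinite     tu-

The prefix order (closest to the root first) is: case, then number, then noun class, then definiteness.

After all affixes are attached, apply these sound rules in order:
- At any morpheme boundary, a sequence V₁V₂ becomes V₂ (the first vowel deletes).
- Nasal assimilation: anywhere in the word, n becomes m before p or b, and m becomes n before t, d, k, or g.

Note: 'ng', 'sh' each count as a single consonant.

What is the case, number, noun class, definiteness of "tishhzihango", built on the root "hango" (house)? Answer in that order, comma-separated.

instrumental, dual, class III, indefinite

Segment: tu-ish-h-zi-hango.
case: zi- → instrumental.
number: h- → dual.
noun class: ish- → class III.
definiteness: tu- → indefinite.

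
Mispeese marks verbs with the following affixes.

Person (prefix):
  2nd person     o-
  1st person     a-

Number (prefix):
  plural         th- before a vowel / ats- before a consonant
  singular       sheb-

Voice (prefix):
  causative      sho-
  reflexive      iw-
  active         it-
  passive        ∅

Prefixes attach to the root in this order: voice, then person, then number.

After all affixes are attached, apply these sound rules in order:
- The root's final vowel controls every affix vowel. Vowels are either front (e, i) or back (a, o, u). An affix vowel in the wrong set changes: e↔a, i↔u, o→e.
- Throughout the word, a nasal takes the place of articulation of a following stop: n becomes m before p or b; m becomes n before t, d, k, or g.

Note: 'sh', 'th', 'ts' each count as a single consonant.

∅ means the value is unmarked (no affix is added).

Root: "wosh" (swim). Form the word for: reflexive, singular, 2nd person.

Attach voice reflexive iw- → iwwosh.
Attach person 2nd person o- → oiwwosh.
Attach number singular sheb- → sheboiwwosh.
Apply vowel harmony: sheboiwwosh → shabouwwosh.
Nasal assimilation: no change.

shabouwwosh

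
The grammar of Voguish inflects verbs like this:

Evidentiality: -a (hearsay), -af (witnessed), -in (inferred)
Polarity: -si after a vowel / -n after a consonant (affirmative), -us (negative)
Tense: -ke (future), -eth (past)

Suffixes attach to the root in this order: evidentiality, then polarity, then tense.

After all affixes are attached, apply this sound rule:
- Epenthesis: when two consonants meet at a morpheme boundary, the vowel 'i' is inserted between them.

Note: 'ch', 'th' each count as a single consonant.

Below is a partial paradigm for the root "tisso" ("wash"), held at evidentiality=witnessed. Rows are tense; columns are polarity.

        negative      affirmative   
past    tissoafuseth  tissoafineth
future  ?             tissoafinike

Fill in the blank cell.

Attach evidentiality witnessed -af → tissoaf.
Attach polarity negative -us → tissoafus.
Attach tense future -ke → tissoafuske.
Apply epenthesis: tissoafuske → tissoafusike.

tissoafusike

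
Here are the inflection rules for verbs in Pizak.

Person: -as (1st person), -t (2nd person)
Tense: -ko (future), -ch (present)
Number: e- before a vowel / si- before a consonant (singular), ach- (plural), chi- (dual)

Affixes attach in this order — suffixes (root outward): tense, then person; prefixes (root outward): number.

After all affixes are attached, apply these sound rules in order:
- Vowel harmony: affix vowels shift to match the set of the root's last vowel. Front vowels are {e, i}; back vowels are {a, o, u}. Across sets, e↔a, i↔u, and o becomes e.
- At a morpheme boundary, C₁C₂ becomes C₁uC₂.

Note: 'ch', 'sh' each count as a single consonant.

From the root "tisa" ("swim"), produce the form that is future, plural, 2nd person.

achutisakot

Attach tense future -ko → tisako.
Attach number plural ach- → achtisako.
Attach person 2nd person -t → achtisakot.
Vowel harmony: no change.
Apply epenthesis: achtisakot → achutisakot.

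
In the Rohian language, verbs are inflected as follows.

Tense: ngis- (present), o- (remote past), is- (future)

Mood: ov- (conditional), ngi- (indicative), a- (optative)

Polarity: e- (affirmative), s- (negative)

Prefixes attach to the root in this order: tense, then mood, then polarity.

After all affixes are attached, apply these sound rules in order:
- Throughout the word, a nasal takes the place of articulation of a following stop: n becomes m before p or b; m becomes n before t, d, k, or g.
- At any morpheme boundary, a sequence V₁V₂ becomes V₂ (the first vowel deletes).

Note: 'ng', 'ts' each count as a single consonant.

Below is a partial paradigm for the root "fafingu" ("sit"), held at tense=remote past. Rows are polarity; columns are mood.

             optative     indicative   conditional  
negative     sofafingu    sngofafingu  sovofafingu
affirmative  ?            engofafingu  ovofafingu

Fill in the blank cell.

ofafingu

Attach tense remote past o- → ofafingu.
Attach mood optative a- → aofafingu.
Attach polarity affirmative e- → eaofafingu.
Nasal assimilation: no change.
Apply vowel deletion: eaofafingu → ofafingu.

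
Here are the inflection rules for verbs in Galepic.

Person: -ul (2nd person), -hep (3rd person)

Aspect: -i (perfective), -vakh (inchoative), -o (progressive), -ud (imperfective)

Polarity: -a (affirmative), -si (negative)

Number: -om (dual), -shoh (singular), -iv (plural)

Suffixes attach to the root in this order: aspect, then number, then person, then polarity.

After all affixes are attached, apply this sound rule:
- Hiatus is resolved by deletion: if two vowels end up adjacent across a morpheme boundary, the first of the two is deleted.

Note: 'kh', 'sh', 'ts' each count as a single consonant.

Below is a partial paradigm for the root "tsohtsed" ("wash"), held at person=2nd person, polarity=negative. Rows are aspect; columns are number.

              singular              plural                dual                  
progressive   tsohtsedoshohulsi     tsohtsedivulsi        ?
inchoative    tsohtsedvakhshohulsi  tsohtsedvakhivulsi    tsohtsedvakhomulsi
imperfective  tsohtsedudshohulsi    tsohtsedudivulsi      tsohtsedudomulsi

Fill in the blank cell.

Attach aspect progressive -o → tsohtsedo.
Attach number dual -om → tsohtsedoom.
Attach person 2nd person -ul → tsohtsedoomul.
Attach polarity negative -si → tsohtsedoomulsi.
Apply vowel deletion: tsohtsedoomulsi → tsohtsedomulsi.

tsohtsedomulsi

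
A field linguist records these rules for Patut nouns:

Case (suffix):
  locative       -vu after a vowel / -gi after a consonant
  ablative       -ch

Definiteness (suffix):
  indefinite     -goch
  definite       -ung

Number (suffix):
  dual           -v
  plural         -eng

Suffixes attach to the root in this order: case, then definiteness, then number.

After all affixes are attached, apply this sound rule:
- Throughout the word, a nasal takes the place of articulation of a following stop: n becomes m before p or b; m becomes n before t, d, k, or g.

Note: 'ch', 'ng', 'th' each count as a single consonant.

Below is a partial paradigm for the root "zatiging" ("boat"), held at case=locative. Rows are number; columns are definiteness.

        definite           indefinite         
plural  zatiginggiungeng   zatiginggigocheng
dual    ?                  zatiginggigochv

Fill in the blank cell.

zatiginggiungv

Attach case locative -gi (after consonant 'ng') → zatiginggi.
Attach definiteness definite -ung → zatiginggiung.
Attach number dual -v → zatiginggiungv.
Nasal assimilation: no change.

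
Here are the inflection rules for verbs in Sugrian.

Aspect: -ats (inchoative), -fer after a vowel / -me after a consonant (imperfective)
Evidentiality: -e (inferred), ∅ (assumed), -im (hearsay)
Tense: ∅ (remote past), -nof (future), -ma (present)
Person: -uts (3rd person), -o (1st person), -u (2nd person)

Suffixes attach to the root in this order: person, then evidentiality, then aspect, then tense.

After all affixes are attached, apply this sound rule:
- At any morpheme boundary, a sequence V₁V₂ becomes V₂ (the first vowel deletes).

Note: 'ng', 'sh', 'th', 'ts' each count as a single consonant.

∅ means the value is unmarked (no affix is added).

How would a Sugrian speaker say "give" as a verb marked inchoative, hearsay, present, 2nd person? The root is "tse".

Attach person 2nd person -u → tseu.
Attach evidentiality hearsay -im → tseuim.
Attach aspect inchoative -ats → tseuimats.
Attach tense present -ma → tseuimatsma.
Apply vowel deletion: tseuimatsma → tsimatsma.

tsimatsma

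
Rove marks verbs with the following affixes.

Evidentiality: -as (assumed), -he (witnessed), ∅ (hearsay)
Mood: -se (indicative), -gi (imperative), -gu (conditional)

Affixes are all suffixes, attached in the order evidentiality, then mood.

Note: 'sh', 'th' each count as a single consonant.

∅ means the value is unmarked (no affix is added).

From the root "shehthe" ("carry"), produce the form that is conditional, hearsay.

evidentiality = hearsay: zero marking, form stays shehthe.
Attach mood conditional -gu → shehthegu.

shehthegu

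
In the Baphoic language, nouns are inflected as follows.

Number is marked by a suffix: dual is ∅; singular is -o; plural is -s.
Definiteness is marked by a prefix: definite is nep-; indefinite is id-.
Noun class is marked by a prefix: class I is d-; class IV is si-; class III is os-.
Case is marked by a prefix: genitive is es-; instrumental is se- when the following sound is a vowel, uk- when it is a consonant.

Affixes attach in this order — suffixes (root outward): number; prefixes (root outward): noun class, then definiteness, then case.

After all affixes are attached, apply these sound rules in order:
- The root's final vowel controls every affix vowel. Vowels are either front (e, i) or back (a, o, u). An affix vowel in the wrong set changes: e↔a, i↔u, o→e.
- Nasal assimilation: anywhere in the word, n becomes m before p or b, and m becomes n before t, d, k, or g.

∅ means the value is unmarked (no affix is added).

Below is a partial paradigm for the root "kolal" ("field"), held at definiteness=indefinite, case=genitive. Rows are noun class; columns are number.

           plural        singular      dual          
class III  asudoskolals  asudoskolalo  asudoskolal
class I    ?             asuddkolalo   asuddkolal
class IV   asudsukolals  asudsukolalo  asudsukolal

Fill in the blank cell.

asuddkolals

Attach number plural -s → kolals.
Attach noun class class I d- → dkolals.
Attach definiteness indefinite id- → iddkolals.
Attach case genitive es- → esiddkolals.
Apply vowel harmony: esiddkolals → asuddkolals.
Nasal assimilation: no change.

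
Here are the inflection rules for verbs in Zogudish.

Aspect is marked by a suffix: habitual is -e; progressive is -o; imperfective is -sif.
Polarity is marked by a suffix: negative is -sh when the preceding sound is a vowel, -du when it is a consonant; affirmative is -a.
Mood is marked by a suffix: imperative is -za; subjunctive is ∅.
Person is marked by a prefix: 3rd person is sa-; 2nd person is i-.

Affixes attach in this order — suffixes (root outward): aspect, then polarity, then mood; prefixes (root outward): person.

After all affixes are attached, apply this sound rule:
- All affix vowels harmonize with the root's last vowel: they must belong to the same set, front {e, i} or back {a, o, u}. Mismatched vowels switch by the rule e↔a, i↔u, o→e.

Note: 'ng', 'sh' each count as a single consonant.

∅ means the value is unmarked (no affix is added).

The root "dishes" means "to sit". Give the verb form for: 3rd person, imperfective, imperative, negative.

sedishessifdize

Attach aspect imperfective -sif → dishessif.
Attach polarity negative -du (after consonant 'f') → dishessifdu.
Attach mood imperative -za → dishessifduza.
Attach person 3rd person sa- → sadishessifduza.
Apply vowel harmony: sadishessifduza → sedishessifdize.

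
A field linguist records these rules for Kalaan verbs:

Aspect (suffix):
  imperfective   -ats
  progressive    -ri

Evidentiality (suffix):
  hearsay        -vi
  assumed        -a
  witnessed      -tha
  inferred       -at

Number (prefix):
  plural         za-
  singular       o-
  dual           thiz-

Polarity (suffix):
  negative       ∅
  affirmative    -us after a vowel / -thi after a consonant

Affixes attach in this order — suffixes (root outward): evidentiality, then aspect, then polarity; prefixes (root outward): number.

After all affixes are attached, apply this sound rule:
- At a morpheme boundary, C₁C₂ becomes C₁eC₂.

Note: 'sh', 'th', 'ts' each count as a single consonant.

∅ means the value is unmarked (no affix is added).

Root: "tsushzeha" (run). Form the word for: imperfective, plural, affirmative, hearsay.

Attach evidentiality hearsay -vi → tsushzehavi.
Attach aspect imperfective -ats → tsushzehaviats.
Attach number plural za- → zatsushzehaviats.
Attach polarity affirmative -thi (after consonant 'ts') → zatsushzehaviatsthi.
Apply epenthesis: zatsushzehaviatsthi → zatsushzehaviatsethi.

zatsushzehaviatsethi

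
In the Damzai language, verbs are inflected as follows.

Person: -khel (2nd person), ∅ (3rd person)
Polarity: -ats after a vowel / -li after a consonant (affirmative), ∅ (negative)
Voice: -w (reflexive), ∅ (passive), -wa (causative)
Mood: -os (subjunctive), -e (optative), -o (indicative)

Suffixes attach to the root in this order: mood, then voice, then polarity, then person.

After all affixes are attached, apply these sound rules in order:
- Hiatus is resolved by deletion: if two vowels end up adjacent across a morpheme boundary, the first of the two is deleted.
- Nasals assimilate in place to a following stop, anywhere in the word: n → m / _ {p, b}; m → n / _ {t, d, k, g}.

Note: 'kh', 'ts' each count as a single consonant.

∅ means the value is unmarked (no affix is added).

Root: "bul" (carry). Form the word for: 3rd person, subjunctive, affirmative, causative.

buloswats

Attach mood subjunctive -os → bulos.
Attach voice causative -wa → buloswa.
Attach polarity affirmative -ats (after vowel 'a') → buloswaats.
person = 3rd person: zero marking, form stays buloswaats.
Apply vowel deletion: buloswaats → buloswats.
Nasal assimilation: no change.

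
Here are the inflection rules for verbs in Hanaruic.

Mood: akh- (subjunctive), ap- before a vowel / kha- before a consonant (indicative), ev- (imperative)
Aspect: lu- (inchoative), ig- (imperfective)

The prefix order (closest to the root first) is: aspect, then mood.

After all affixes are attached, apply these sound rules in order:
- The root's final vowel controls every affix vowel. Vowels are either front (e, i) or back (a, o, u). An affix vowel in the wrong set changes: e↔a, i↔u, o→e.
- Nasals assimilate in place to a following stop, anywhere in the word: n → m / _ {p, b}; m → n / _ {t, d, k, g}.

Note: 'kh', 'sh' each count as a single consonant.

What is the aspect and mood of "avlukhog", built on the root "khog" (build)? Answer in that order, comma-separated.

Segment: ev-lu-khog.
aspect: lu- → inchoative.
mood: ev- → imperative.

inchoative, imperative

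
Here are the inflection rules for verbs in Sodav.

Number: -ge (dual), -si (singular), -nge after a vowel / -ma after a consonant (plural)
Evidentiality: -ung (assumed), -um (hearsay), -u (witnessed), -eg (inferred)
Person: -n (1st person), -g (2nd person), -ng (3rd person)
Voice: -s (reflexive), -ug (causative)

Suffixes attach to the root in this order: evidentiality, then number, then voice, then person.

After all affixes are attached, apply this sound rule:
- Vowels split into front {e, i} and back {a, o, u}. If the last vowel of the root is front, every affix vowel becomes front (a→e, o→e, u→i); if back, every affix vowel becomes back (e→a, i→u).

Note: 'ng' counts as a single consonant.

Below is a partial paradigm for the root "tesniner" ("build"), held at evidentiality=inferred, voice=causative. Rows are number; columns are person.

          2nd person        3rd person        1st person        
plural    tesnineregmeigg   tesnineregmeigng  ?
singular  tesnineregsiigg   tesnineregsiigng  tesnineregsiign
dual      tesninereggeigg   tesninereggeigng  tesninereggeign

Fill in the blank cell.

tesnineregmeign

Attach evidentiality inferred -eg → tesninereg.
Attach number plural -ma (after consonant 'g') → tesnineregma.
Attach voice causative -ug → tesnineregmaug.
Attach person 1st person -n → tesnineregmaugn.
Apply vowel harmony: tesnineregmaugn → tesnineregmeign.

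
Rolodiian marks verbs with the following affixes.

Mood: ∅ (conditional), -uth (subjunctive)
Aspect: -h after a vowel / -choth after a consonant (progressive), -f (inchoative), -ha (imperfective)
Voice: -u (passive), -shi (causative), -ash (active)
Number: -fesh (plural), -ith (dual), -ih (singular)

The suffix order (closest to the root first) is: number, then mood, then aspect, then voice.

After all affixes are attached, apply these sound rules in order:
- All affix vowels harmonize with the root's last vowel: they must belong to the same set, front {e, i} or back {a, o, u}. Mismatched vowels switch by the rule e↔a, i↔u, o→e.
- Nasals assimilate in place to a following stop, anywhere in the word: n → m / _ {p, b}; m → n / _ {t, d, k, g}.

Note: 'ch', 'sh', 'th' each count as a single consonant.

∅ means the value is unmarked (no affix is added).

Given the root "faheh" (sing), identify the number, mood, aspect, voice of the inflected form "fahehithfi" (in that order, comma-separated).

Segment: faheh-ith-f-u.
number: -ith → dual.
mood: ∅ → conditional.
aspect: -f → inchoative.
voice: -u → passive.

dual, conditional, inchoative, passive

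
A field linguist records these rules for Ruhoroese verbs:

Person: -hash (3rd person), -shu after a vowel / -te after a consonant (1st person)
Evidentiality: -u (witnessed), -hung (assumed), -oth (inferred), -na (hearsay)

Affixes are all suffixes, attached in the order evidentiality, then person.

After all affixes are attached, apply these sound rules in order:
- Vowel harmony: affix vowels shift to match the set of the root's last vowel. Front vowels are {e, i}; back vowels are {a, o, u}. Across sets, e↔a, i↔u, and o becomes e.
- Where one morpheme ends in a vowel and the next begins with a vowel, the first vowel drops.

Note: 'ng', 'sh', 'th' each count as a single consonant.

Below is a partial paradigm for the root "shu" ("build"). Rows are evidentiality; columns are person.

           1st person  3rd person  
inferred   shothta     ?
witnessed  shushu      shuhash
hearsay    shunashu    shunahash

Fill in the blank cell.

shothhash

Attach evidentiality inferred -oth → shuoth.
Attach person 3rd person -hash → shuothhash.
Vowel harmony: no change.
Apply vowel deletion: shuothhash → shothhash.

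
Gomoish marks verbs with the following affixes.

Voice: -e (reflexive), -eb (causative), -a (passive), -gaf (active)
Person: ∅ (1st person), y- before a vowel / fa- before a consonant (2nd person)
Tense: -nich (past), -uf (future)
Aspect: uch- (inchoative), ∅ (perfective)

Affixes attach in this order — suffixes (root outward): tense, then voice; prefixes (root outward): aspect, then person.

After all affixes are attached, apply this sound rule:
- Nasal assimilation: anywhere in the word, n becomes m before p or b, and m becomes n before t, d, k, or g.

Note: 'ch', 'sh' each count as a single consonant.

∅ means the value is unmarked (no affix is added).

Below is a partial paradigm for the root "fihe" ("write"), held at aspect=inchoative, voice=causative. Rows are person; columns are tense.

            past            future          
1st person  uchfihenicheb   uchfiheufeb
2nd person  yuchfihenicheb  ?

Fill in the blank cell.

Attach aspect inchoative uch- → uchfihe.
Attach person 2nd person y- (before vowel 'u') → yuchfihe.
Attach tense future -uf → yuchfiheuf.
Attach voice causative -eb → yuchfiheufeb.
Nasal assimilation: no change.

yuchfiheufeb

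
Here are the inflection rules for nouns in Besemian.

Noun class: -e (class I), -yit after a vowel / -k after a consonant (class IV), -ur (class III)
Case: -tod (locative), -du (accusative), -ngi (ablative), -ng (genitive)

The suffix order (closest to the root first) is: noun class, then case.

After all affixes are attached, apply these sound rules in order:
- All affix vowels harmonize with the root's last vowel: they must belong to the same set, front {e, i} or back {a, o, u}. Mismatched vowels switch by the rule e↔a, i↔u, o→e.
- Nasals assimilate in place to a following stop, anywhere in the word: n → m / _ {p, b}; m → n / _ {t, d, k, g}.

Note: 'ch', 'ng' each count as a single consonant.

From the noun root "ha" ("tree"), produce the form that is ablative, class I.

Attach noun class class I -e → hae.
Attach case ablative -ngi → haengi.
Apply vowel harmony: haengi → haangu.
Nasal assimilation: no change.

haangu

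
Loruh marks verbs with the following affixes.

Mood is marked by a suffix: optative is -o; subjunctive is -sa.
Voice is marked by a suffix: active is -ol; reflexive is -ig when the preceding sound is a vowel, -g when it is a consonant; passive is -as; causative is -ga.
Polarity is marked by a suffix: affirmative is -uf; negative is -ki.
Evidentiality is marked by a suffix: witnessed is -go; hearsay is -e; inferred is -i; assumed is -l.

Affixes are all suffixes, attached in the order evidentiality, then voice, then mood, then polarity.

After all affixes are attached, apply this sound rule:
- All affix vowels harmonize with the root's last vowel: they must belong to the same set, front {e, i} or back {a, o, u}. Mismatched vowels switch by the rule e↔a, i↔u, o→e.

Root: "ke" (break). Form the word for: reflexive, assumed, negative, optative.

kelgeki

Attach evidentiality assumed -l → kel.
Attach voice reflexive -g (after consonant 'l') → kelg.
Attach mood optative -o → kelgo.
Attach polarity negative -ki → kelgoki.
Apply vowel harmony: kelgoki → kelgeki.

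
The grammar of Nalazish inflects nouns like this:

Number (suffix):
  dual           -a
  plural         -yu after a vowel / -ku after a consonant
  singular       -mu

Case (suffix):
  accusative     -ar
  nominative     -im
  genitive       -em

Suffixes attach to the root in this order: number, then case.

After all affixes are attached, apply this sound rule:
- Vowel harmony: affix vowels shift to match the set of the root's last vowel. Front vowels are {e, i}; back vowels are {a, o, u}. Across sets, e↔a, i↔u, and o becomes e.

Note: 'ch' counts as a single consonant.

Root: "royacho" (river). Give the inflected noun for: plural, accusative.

Attach number plural -yu (after vowel 'o') → royachoyu.
Attach case accusative -ar → royachoyuar.
Vowel harmony: no change.

royachoyuar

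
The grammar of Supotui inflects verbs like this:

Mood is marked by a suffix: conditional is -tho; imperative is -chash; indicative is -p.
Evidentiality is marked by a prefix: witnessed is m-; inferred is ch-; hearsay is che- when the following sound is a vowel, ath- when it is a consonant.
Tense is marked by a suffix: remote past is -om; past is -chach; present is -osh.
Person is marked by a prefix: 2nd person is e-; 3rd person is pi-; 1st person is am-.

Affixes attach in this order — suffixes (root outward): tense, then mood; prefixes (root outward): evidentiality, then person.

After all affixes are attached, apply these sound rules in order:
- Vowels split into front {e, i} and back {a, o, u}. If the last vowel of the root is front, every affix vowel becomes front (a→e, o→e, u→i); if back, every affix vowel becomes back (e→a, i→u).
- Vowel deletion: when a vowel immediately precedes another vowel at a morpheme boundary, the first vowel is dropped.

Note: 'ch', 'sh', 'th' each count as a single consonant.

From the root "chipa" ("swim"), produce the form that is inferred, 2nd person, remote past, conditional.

Attach evidentiality inferred ch- → chchipa.
Attach tense remote past -om → chchipaom.
Attach person 2nd person e- → echchipaom.
Attach mood conditional -tho → echchipaomtho.
Apply vowel harmony: echchipaomtho → achchipaomtho.
Apply vowel deletion: achchipaomtho → achchipomtho.

achchipomtho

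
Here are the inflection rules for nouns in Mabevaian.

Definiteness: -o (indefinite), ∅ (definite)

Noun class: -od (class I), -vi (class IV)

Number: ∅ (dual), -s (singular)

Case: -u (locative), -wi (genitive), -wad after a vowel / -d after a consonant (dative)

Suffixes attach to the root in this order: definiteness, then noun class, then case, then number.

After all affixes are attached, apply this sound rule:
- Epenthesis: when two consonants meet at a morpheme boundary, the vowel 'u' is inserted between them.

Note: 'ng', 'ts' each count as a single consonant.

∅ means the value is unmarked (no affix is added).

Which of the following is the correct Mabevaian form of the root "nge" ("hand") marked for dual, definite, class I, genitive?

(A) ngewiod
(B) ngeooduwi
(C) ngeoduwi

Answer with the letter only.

definiteness = definite: zero marking, form stays nge.
Attach noun class class I -od → ngeod.
Attach case genitive -wi → ngeodwi.
number = dual: zero marking, form stays ngeodwi.
Apply epenthesis: ngeodwi → ngeoduwi.
So the correct form is ngeoduwi, option (C).
(A) ngewiod is wrong: it has the affixes in the wrong order.
(B) ngeooduwi is wrong: it uses indefinite instead of definite for definiteness.

C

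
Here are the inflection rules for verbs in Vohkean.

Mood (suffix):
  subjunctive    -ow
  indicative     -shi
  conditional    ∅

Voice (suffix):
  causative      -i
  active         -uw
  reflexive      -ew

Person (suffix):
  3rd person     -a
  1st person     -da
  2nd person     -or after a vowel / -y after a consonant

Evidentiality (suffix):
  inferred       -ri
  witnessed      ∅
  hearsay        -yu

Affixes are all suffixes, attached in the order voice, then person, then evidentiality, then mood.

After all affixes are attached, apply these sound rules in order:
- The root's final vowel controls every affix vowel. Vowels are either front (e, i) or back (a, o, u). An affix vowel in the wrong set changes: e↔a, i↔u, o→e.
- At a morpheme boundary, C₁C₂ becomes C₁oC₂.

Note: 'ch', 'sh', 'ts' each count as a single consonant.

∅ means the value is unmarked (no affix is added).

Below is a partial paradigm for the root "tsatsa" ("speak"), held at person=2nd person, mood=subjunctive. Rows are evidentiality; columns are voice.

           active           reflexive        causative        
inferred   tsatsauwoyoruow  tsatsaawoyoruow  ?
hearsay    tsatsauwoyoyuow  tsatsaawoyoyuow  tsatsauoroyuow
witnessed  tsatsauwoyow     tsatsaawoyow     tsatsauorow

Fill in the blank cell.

tsatsauororuow

Attach voice causative -i → tsatsai.
Attach person 2nd person -or (after vowel 'i') → tsatsaior.
Attach evidentiality inferred -ri → tsatsaiorri.
Attach mood subjunctive -ow → tsatsaiorriow.
Apply vowel harmony: tsatsaiorriow → tsatsauorruow.
Apply epenthesis: tsatsauorruow → tsatsauororuow.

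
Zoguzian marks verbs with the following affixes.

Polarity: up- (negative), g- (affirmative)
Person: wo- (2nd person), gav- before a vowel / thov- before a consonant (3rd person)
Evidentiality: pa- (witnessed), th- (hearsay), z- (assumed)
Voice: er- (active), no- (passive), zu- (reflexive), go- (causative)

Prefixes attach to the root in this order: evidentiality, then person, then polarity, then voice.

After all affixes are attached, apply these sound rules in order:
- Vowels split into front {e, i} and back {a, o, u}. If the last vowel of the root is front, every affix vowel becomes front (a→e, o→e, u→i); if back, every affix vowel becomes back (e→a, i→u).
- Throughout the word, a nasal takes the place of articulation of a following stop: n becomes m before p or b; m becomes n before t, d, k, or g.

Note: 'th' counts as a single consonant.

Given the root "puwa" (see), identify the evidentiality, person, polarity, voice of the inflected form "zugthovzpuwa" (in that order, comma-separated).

Segment: zu-g-thov-z-puwa.
evidentiality: z- → assumed.
person: gav/thov- → 3rd person.
polarity: g- → affirmative.
voice: zu- → reflexive.

assumed, 3rd person, affirmative, reflexive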